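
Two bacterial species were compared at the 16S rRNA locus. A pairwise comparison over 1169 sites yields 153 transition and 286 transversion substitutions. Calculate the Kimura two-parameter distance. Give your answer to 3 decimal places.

0.521

P = 153/1169 ≈ 0.130881 and Q = 286/1169 ≈ 0.244654.
Under the Kimura two-parameter model, d = −½ ln(1 − 2P − Q) − ¼ ln(1 − 2Q).
1 − 2P − Q = 0.493584, giving −½ ln(0.493584) = 0.353031.
1 − 2Q = 0.510692, giving −¼ ln(0.510692) = 0.167997.
d = 0.353031 + 0.167997 = 0.521028.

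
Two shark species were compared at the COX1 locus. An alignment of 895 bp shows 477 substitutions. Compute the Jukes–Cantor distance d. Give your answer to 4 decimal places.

0.9300

p = 477/895 ≈ 0.532961.
d = −(3/4) ln(1 − 4p/3) = −0.75 ln(1 − 0.710615) = −0.75 ln(0.289385)
  = −0.75 × (-1.239997) = 0.929998 substitutions/site.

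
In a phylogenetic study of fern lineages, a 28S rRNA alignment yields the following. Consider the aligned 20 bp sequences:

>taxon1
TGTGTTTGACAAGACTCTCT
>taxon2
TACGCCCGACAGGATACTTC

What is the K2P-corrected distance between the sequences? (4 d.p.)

1.5242

Of 20 sites, 9 differences are transitions and 1 are transversions, so P = 9/20 = 0.45 and Q = 1/20 = 0.05.
Under the Kimura two-parameter model, d = −½ ln(1 − 2P − Q) − ¼ ln(1 − 2Q).
1 − 2P − Q = 0.05, giving −½ ln(0.05) = 1.497866.
1 − 2Q = 0.9, giving −¼ ln(0.9) = 0.026340.
d = 1.497866 + 0.026340 = 1.524206.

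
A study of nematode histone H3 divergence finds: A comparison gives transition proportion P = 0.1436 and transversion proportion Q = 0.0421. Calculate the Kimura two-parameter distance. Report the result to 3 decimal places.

0.222

Under the Kimura two-parameter model, d = −½ ln(1 − 2P − Q) − ¼ ln(1 − 2Q).
1 − 2P − Q = 0.6707, giving −½ ln(0.6707) = 0.199717.
1 − 2Q = 0.9158, giving −¼ ln(0.9158) = 0.021989.
d = 0.199717 + 0.021989 = 0.221706.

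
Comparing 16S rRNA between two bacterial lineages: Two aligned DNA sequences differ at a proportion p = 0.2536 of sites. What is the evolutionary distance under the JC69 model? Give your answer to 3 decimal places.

d = −(3/4) ln(1 − 4p/3) = −0.75 ln(1 − 0.338133) = −0.75 ln(0.661867)
  = −0.75 × (-0.412691) = 0.309518 substitutions/site.

0.310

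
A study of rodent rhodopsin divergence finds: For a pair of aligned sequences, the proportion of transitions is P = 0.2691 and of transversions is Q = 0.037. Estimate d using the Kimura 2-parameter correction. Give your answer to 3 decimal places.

Under the Kimura two-parameter model, d = −½ ln(1 − 2P − Q) − ¼ ln(1 − 2Q).
1 − 2P − Q = 0.4248, giving −½ ln(0.4248) = 0.428068.
1 − 2Q = 0.926, giving −¼ ln(0.926) = 0.019220.
d = 0.428068 + 0.019220 = 0.447288.

0.447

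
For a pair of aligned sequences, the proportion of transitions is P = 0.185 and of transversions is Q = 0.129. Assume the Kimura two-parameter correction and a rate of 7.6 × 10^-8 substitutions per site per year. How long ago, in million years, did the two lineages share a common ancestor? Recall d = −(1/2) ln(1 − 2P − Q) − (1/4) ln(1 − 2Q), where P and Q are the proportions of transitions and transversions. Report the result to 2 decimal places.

Under the Kimura two-parameter model, d = −½ ln(1 − 2P − Q) − ¼ ln(1 − 2Q).
1 − 2P − Q = 0.501, giving −½ ln(0.501) = 0.345575.
1 − 2Q = 0.742, giving −¼ ln(0.742) = 0.074602.
d = 0.345575 + 0.074602 = 0.420177.
Under a molecular clock d = 2μt, so t = d/(2μ) = 0.420177 / (2 × 7.6 × 10^-8) = 2.76 million years.

2.76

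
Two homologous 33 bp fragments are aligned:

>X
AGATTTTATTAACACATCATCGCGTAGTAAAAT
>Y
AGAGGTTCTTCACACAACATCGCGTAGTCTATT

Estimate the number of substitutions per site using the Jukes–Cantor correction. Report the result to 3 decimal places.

The sequences differ at 8 of 33 sites (4, 5, 8, 11, 17, 29, 30, 32), so p = 8/33 ≈ 0.242424.
d = −(3/4) ln(1 − 4p/3) = −0.75 ln(1 − 0.323232) = −0.75 ln(0.676768)
  = −0.75 × (-0.390427) = 0.292820 substitutions/site.

0.293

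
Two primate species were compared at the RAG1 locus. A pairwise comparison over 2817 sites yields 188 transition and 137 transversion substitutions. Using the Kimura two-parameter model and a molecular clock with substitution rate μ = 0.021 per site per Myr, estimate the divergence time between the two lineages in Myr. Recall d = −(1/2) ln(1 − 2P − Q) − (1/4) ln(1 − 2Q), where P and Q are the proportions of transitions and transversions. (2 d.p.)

3.00

P = 188/2817 ≈ 0.066738 and Q = 137/2817 ≈ 0.048633.
Under the Kimura two-parameter model, d = −½ ln(1 − 2P − Q) − ¼ ln(1 − 2Q).
1 − 2P − Q = 0.817891, giving −½ ln(0.817891) = 0.100513.
1 − 2Q = 0.902734, giving −¼ ln(0.902734) = 0.025582.
d = 0.100513 + 0.025582 = 0.126095.
Under a molecular clock d = 2μt, so t = d/(2μ) = 0.126095 / (2 × 0.021) = 3.00 Myr.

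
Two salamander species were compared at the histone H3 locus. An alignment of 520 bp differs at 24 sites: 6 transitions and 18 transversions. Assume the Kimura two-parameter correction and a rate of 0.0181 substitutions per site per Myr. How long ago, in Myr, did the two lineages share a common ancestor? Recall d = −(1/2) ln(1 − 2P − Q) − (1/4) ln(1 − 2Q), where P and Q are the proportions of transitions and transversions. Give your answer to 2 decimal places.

P = 6/520 ≈ 0.011538 and Q = 18/520 ≈ 0.034615.
Under the Kimura two-parameter model, d = −½ ln(1 − 2P − Q) − ¼ ln(1 − 2Q).
1 − 2P − Q = 0.942309, giving −½ ln(0.942309) = 0.029711.
1 − 2Q = 0.93077, giving −¼ ln(0.93077) = 0.017936.
d = 0.029711 + 0.017936 = 0.047647.
Under a molecular clock d = 2μt, so t = d/(2μ) = 0.047647 / (2 × 0.0181) = 1.32 Myr.

1.32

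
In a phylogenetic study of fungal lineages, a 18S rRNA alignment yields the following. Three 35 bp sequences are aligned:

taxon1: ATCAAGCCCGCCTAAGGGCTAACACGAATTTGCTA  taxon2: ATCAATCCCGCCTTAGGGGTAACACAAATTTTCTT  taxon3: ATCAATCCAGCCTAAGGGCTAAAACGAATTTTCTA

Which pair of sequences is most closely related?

taxon1–taxon2: 6/35 differ, p = 0.171, d = 0.195.
taxon1–taxon3: 4/35 differ, p = 0.114, d = 0.124.
taxon2–taxon3: 6/35 differ, p = 0.171, d = 0.195.
The smallest distance is between taxon1 and taxon3.

taxon1 and taxon3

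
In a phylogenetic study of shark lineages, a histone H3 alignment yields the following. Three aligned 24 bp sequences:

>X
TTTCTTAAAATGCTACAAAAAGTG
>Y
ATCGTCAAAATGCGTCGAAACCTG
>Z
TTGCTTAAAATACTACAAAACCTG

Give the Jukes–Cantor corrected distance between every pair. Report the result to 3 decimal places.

d(X,Y) = 0.520, d(X,Z) = 0.188, d(Y,Z) = 0.441

X–Y: 9/24 sites differ → p = 0.375, d = −0.75 ln(1 − 0.5) = 0.519860 ≈ 0.520.
X–Z: 4/24 sites differ → p ≈ 0.166667, d = −0.75 ln(1 − 0.222223) = 0.188487 ≈ 0.188.
Y–Z: 8/24 sites differ → p ≈ 0.333333, d = −0.75 ln(1 − 0.444444) = 0.440839 ≈ 0.441.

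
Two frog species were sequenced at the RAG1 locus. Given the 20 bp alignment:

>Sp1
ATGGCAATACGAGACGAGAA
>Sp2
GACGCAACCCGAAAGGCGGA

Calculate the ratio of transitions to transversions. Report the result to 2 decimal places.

Transitions are A↔G and C↔T; transversions are all other mismatches.
Transitions: 4. Transversions: 5.
R = 4/5 = 0.80.

0.80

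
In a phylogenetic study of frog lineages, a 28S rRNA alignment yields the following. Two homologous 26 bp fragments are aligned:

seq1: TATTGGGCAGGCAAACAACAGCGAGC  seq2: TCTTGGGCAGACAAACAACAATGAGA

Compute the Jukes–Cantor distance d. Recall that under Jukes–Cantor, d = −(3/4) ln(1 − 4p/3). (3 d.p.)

The sequences differ at 5 of 26 sites (2, 11, 21, 22, 26), so p = 5/26 ≈ 0.192308.
d = −(3/4) ln(1 − 4p/3) = −0.75 ln(1 − 0.256411) = −0.75 ln(0.743589)
  = −0.75 × (-0.296267) = 0.222200 substitutions/site.

0.222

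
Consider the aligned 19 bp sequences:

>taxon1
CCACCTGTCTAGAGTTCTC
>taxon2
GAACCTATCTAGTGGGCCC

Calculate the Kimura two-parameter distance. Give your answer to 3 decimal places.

Of 19 sites, 2 differences are transitions and 5 are transversions, so P = 2/19 ≈ 0.105263 and Q = 5/19 ≈ 0.263158.
Under the Kimura two-parameter model, d = −½ ln(1 − 2P − Q) − ¼ ln(1 − 2Q).
1 − 2P − Q = 0.526316, giving −½ ln(0.526316) = 0.320927.
1 − 2Q = 0.473684, giving −¼ ln(0.473684) = 0.186804.
d = 0.320927 + 0.186804 = 0.507731.

0.508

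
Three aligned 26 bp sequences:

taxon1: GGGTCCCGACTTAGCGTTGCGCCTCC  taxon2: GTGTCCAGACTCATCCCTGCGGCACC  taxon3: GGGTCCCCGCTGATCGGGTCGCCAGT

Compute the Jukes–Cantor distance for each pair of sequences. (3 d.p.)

d(taxon1,taxon2) = 0.396, d(taxon1,taxon3) = 0.539, d(taxon2,taxon3) = 0.717

taxon1–taxon2: 8/26 sites differ → p ≈ 0.307692, d = −0.75 ln(1 − 0.410256) = 0.396050 ≈ 0.396.
taxon1–taxon3: 10/26 sites differ → p ≈ 0.384615, d = −0.75 ln(1 − 0.51282) = 0.539341 ≈ 0.539.
taxon2–taxon3: 12/26 sites differ → p ≈ 0.461538, d = −0.75 ln(1 − 0.615384) = 0.716632 ≈ 0.717.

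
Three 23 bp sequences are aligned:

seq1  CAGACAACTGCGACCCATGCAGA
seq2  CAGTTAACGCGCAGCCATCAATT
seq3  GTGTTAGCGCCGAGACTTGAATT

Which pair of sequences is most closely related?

seq1–seq2: 11/23 differ, p = 0.478, d = 0.761.
seq1–seq3: 13/23 differ, p = 0.565, d = 1.051.
seq2–seq3: 8/23 differ, p = 0.348, d = 0.467.
The smallest distance is between seq2 and seq3.

seq2 and seq3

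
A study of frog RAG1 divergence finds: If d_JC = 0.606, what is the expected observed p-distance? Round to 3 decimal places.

0.416

p = (3/4)(1 − e^(−4d/3)) = 0.75 × (1 − e^(-0.808)) = 0.75 × (1 − 0.445749) = 0.415688.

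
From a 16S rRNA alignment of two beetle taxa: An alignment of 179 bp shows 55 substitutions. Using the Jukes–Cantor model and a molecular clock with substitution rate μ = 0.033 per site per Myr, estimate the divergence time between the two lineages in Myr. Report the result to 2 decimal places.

p = 55/179 ≈ 0.307263.
d = −(3/4) ln(1 − 4p/3) = −0.75 ln(1 − 0.409684) = −0.75 ln(0.590316)
  = −0.75 × (-0.527097) = 0.395323 substitutions/site.
Under a molecular clock d = 2μt, so t = d/(2μ) = 0.395323 / (2 × 0.033) = 5.99 Myr.

5.99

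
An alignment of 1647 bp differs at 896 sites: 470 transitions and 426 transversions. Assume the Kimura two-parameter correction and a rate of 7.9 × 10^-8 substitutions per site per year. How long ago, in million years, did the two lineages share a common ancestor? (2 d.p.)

P = 470/1647 ≈ 0.285367 and Q = 426/1647 ≈ 0.258652.
Under the Kimura two-parameter model, d = −½ ln(1 − 2P − Q) − ¼ ln(1 − 2Q).
1 − 2P − Q = 0.170614, giving −½ ln(0.170614) = 0.884176.
1 − 2Q = 0.482696, giving −¼ ln(0.482696) = 0.182092.
d = 0.884176 + 0.182092 = 1.066268.
Under a molecular clock d = 2μt, so t = d/(2μ) = 1.066268 / (2 × 7.9 × 10^-8) = 6.75 million years.

6.75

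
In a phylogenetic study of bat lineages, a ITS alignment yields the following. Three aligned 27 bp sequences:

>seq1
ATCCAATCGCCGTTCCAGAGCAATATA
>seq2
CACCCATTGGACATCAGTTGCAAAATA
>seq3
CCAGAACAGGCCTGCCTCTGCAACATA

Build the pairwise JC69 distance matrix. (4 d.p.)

seq1–seq2: 13/27 sites differ → p ≈ 0.481481, d = −0.75 ln(1 − 0.641975) = 0.770364 ≈ 0.7704.
seq1–seq3: 13/27 sites differ → p ≈ 0.481481, d = −0.75 ln(1 − 0.641975) = 0.770364 ≈ 0.7704.
seq2–seq3: 13/27 sites differ → p ≈ 0.481481, d = −0.75 ln(1 − 0.641975) = 0.770364 ≈ 0.7704.

d(seq1,seq2) = 0.7704, d(seq1,seq3) = 0.7704, d(seq2,seq3) = 0.7704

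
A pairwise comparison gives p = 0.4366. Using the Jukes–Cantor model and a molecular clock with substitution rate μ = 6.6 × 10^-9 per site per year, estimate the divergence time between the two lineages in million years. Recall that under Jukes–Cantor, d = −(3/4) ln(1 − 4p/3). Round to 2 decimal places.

d = −(3/4) ln(1 − 4p/3) = −0.75 ln(1 − 0.582133) = −0.75 ln(0.417867)
  = −0.75 × (-0.872592) = 0.654444 substitutions/site.
Under a molecular clock d = 2μt, so t = d/(2μ) = 0.654444 / (2 × 6.6 × 10^-9) = 49.58 million years.

49.58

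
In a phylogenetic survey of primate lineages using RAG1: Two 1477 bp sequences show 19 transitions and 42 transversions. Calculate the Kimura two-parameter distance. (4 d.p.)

0.0425

P = 19/1477 ≈ 0.012864 and Q = 42/1477 ≈ 0.028436.
Under the Kimura two-parameter model, d = −½ ln(1 − 2P − Q) − ¼ ln(1 − 2Q).
1 − 2P − Q = 0.945836, giving −½ ln(0.945836) = 0.027843.
1 − 2Q = 0.943128, giving −¼ ln(0.943128) = 0.014638.
d = 0.027843 + 0.014638 = 0.042481.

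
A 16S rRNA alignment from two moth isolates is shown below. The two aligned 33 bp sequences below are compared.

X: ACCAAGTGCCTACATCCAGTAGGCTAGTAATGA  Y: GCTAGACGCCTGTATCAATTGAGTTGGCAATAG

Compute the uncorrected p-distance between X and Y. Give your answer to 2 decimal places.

0.48

The sequences differ at 16 of 33 positions.
p = 16/33 = 0.484848… ≈ 0.48 (to 2 d.p.).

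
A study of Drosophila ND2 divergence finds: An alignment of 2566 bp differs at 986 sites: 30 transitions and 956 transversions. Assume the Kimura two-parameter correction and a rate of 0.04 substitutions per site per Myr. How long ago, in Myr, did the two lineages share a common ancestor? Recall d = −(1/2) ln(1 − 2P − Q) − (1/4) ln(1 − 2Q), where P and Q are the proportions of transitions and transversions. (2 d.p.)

P = 30/2566 ≈ 0.011691 and Q = 956/2566 ≈ 0.372564.
Under the Kimura two-parameter model, d = −½ ln(1 − 2P − Q) − ¼ ln(1 − 2Q).
1 − 2P − Q = 0.604054, giving −½ ln(0.604054) = 0.252046.
1 − 2Q = 0.254872, giving −¼ ln(0.254872) = 0.341748.
d = 0.252046 + 0.341748 = 0.593794.
Under a molecular clock d = 2μt, so t = d/(2μ) = 0.593794 / (2 × 0.04) = 7.42 Myr.

7.42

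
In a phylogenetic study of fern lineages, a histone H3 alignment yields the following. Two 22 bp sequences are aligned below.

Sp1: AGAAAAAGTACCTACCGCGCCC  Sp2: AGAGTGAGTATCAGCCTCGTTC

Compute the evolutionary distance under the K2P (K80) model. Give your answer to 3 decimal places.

0.652

Of 22 sites, 6 differences are transitions and 3 are transversions, so P = 6/22 ≈ 0.272727 and Q = 3/22 ≈ 0.136364.
Under the Kimura two-parameter model, d = −½ ln(1 − 2P − Q) − ¼ ln(1 − 2Q).
1 − 2P − Q = 0.318182, giving −½ ln(0.318182) = 0.572566.
1 − 2Q = 0.727272, giving −¼ ln(0.727272) = 0.079614.
d = 0.572566 + 0.079614 = 0.652180.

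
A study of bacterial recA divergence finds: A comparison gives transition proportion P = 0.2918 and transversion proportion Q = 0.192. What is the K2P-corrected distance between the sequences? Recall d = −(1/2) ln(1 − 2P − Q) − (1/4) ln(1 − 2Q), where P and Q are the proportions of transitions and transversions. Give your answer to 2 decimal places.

Under the Kimura two-parameter model, d = −½ ln(1 − 2P − Q) − ¼ ln(1 − 2Q).
1 − 2P − Q = 0.2244, giving −½ ln(0.2244) = 0.747163.
1 − 2Q = 0.616, giving −¼ ln(0.616) = 0.121127.
d = 0.747163 + 0.121127 = 0.868290.

0.87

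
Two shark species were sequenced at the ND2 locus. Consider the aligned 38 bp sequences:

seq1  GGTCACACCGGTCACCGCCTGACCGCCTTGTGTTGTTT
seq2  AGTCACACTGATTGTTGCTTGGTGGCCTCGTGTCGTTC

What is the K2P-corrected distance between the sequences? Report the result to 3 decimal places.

0.633

Of 38 sites, 13 differences are transitions and 1 are transversions, so P = 13/38 ≈ 0.342105 and Q = 1/38 ≈ 0.026316.
Under the Kimura two-parameter model, d = −½ ln(1 − 2P − Q) − ¼ ln(1 − 2Q).
1 − 2P − Q = 0.289474, giving −½ ln(0.289474) = 0.619845.
1 − 2Q = 0.947368, giving −¼ ln(0.947368) = 0.013517.
d = 0.619845 + 0.013517 = 0.633362.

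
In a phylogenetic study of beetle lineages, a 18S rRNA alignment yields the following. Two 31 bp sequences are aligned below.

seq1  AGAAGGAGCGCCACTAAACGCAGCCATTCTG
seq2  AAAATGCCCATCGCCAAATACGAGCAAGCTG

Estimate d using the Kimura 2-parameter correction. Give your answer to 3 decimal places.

Of 31 sites, 9 differences are transitions and 6 are transversions, so P = 9/31 ≈ 0.290323 and Q = 6/31 ≈ 0.193548.
Under the Kimura two-parameter model, d = −½ ln(1 − 2P − Q) − ¼ ln(1 − 2Q).
1 − 2P − Q = 0.225806, giving −½ ln(0.225806) = 0.744040.
1 − 2Q = 0.612904, giving −¼ ln(0.612904) = 0.122387.
d = 0.744040 + 0.122387 = 0.866427.

0.866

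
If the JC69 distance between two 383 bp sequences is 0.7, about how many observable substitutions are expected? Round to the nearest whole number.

174

Invert JC69: p = (3/4)(1 − e^(−4d/3)) = 0.75 × (1 − e^(-0.933333)) = 0.75 × (1 − 0.393241) = 0.455069.
Expected differing sites = pL ≈ 0.455069 × 383 = 174.291427 ≈ 174.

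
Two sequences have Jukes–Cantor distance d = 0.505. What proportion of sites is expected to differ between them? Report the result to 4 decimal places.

0.3675

p = (3/4)(1 − e^(−4d/3)) = 0.75 × (1 − e^(-0.673333)) = 0.75 × (1 − 0.510006) = 0.367496.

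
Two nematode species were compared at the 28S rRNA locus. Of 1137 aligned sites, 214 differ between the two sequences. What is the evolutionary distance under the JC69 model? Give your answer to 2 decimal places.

0.22

p = 214/1137 ≈ 0.188215.
d = −(3/4) ln(1 − 4p/3) = −0.75 ln(1 − 0.250953) = −0.75 ln(0.749047)
  = −0.75 × (-0.288954) = 0.216716 substitutions/site.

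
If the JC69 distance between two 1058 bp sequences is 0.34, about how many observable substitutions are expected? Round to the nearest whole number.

Invert JC69: p = (3/4)(1 − e^(−4d/3)) = 0.75 × (1 − e^(-0.453333)) = 0.75 × (1 − 0.635506) = 0.273371.
Expected differing sites = pL ≈ 0.273371 × 1058 = 289.226518 ≈ 289.

289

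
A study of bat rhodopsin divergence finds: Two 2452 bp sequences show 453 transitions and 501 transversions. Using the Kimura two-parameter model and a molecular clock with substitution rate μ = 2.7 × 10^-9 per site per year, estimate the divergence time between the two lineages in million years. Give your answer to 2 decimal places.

103.29

P = 453/2452 ≈ 0.184747 and Q = 501/2452 ≈ 0.204323.
Under the Kimura two-parameter model, d = −½ ln(1 − 2P − Q) − ¼ ln(1 − 2Q).
1 − 2P − Q = 0.426183, giving −½ ln(0.426183) = 0.426443.
1 − 2Q = 0.591354, giving −¼ ln(0.591354) = 0.131335.
d = 0.426443 + 0.131335 = 0.557778.
Under a molecular clock d = 2μt, so t = d/(2μ) = 0.557778 / (2 × 2.7 × 10^-9) = 103.29 million years.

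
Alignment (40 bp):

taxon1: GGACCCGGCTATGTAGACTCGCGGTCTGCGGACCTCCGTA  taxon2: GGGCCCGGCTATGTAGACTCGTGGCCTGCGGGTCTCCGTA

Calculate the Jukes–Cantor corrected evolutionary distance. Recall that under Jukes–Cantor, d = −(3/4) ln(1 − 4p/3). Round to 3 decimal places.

The sequences differ at 5 of 40 sites (3, 22, 25, 32, 33), so p = 5/40 = 0.125.
d = −(3/4) ln(1 − 4p/3) = −0.75 ln(1 − 0.166667) = −0.75 ln(0.833333)
  = −0.75 × (-0.182322) = 0.136742 substitutions/site.

0.137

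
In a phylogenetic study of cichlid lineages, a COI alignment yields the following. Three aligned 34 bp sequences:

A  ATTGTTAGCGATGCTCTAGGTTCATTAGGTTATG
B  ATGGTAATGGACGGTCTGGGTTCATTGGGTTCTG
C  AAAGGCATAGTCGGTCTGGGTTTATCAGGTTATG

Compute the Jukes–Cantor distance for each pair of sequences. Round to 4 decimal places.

A–B: 9/34 sites differ → p ≈ 0.264706, d = −0.75 ln(1 − 0.352941) = 0.326488 ≈ 0.3265.
A–C: 12/34 sites differ → p ≈ 0.352941, d = −0.75 ln(1 − 0.470588) = 0.476991 ≈ 0.4770.
B–C: 10/34 sites differ → p ≈ 0.294118, d = −0.75 ln(1 − 0.392157) = 0.373379 ≈ 0.3734.

d(A,B) = 0.3265, d(A,C) = 0.4770, d(B,C) = 0.3734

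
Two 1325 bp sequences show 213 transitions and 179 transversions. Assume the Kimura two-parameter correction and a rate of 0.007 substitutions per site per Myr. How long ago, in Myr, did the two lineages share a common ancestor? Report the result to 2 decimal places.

P = 213/1325 ≈ 0.160755 and Q = 179/1325 ≈ 0.135094.
Under the Kimura two-parameter model, d = −½ ln(1 − 2P − Q) − ¼ ln(1 − 2Q).
1 − 2P − Q = 0.543396, giving −½ ln(0.543396) = 0.304958.
1 − 2Q = 0.729812, giving −¼ ln(0.729812) = 0.078742.
d = 0.304958 + 0.078742 = 0.383700.
Under a molecular clock d = 2μt, so t = d/(2μ) = 0.383700 / (2 × 0.007) = 27.41 Myr.

27.41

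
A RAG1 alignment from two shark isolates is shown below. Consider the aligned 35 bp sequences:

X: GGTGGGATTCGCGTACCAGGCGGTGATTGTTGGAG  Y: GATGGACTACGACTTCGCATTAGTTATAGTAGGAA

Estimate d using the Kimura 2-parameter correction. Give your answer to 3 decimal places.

Of 35 sites, 6 differences are transitions and 11 are transversions, so P = 6/35 ≈ 0.171429 and Q = 11/35 ≈ 0.314286.
Under the Kimura two-parameter model, d = −½ ln(1 − 2P − Q) − ¼ ln(1 − 2Q).
1 − 2P − Q = 0.342856, giving −½ ln(0.342856) = 0.535222.
1 − 2Q = 0.371428, giving −¼ ln(0.371428) = 0.247600.
d = 0.535222 + 0.247600 = 0.782822.

0.783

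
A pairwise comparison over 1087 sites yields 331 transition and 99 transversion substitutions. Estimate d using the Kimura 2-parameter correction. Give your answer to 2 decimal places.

0.65

P = 331/1087 ≈ 0.304508 and Q = 99/1087 ≈ 0.091076.
Under the Kimura two-parameter model, d = −½ ln(1 − 2P − Q) − ¼ ln(1 − 2Q).
1 − 2P − Q = 0.299908, giving −½ ln(0.299908) = 0.602140.
1 − 2Q = 0.817848, giving −¼ ln(0.817848) = 0.050270.
d = 0.602140 + 0.050270 = 0.652410.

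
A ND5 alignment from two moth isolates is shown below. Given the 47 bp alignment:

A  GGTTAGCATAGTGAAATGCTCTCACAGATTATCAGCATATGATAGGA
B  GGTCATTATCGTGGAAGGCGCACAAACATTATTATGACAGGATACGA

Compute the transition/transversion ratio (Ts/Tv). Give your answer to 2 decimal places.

Transitions are A↔G and C↔T; transversions are all other mismatches.
Transitions: 5. Transversions: 11.
R = 5/11 = 0.454545… ≈ 0.45 (to 2 d.p.).

0.45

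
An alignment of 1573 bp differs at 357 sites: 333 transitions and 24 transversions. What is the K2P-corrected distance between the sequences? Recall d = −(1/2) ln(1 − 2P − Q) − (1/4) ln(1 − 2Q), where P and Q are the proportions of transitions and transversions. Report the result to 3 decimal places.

0.296

P = 333/1573 ≈ 0.211697 and Q = 24/1573 ≈ 0.015257.
Under the Kimura two-parameter model, d = −½ ln(1 − 2P − Q) − ¼ ln(1 − 2Q).
1 − 2P − Q = 0.561349, giving −½ ln(0.561349) = 0.288706.
1 − 2Q = 0.969486, giving −¼ ln(0.969486) = 0.007747.
d = 0.288706 + 0.007747 = 0.296453.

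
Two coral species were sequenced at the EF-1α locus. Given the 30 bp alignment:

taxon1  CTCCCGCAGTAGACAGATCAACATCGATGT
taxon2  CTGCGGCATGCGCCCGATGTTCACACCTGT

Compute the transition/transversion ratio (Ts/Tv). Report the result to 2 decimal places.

0.08

Transitions are A↔G and C↔T; transversions are all other mismatches.
Transitions: 1. Transversions: 13.
R = 1/13 = 0.076923… ≈ 0.08 (to 2 d.p.).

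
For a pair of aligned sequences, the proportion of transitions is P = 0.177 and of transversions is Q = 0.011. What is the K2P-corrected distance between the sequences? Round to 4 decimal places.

Under the Kimura two-parameter model, d = −½ ln(1 − 2P − Q) − ¼ ln(1 − 2Q).
1 − 2P − Q = 0.635, giving −½ ln(0.635) = 0.227065.
1 − 2Q = 0.978, giving −¼ ln(0.978) = 0.005561.
d = 0.227065 + 0.005561 = 0.232626.

0.2326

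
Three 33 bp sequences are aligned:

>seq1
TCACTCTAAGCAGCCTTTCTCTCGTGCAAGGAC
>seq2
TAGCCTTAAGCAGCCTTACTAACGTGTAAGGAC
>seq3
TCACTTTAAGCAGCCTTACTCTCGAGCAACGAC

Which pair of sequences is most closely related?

seq1 and seq3

seq1–seq2: 8/33 differ, p = 0.242, d = 0.293.
seq1–seq3: 4/33 differ, p = 0.121, d = 0.132.
seq2–seq3: 8/33 differ, p = 0.242, d = 0.293.
The smallest distance is between seq1 and seq3.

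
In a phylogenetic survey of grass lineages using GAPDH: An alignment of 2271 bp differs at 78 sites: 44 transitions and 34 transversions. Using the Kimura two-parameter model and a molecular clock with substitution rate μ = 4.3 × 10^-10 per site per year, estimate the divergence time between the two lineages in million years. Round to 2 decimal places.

P = 44/2271 ≈ 0.019375 and Q = 34/2271 ≈ 0.014971.
Under the Kimura two-parameter model, d = −½ ln(1 − 2P − Q) − ¼ ln(1 − 2Q).
1 − 2P − Q = 0.946279, giving −½ ln(0.946279) = 0.027609.
1 − 2Q = 0.970058, giving −¼ ln(0.970058) = 0.007600.
d = 0.027609 + 0.007600 = 0.035209.
Under a molecular clock d = 2μt, so t = d/(2μ) = 0.035209 / (2 × 4.3 × 10^-10) = 40.94 million years.

40.94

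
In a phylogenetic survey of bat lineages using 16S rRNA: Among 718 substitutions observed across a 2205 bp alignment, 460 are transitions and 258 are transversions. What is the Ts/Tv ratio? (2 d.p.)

R = 460/258 = 1.782945… ≈ 1.78 (to 2 d.p.).

1.78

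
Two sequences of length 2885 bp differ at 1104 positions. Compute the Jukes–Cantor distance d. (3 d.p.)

p = 1104/2885 ≈ 0.382669.
d = −(3/4) ln(1 − 4p/3) = −0.75 ln(1 − 0.510225) = −0.75 ln(0.489775)
  = −0.75 × (-0.713809) = 0.535357 substitutions/site.

0.535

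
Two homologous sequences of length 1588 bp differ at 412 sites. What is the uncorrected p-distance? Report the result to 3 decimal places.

p = 412/1588 = 0.259445… ≈ 0.259 (to 3 d.p.).

0.259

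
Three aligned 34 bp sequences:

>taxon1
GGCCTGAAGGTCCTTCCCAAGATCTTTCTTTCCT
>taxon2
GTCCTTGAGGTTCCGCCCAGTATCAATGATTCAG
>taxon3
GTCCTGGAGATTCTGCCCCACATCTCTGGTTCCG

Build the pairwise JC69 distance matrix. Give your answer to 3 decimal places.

taxon1–taxon2: 14/34 sites differ → p ≈ 0.411765, d = −0.75 ln(1 − 0.54902) = 0.597249 ≈ 0.597.
taxon1–taxon3: 11/34 sites differ → p ≈ 0.323529, d = −0.75 ln(1 − 0.431372) = 0.423397 ≈ 0.423.
taxon2–taxon3: 10/34 sites differ → p ≈ 0.294118, d = −0.75 ln(1 − 0.392157) = 0.373379 ≈ 0.373.

d(taxon1,taxon2) = 0.597, d(taxon1,taxon3) = 0.423, d(taxon2,taxon3) = 0.373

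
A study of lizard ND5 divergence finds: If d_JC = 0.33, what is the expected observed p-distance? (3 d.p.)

p = (3/4)(1 − e^(−4d/3)) = 0.75 × (1 − e^(-0.44)) = 0.75 × (1 − 0.644036) = 0.266973.

0.267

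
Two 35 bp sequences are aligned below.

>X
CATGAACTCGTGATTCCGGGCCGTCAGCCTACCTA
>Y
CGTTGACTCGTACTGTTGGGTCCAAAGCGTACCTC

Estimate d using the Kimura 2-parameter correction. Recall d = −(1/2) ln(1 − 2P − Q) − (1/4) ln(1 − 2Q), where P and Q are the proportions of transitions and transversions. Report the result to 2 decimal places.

0.58

Of 35 sites, 6 differences are transitions and 8 are transversions, so P = 6/35 ≈ 0.171429 and Q = 8/35 ≈ 0.228571.
Under the Kimura two-parameter model, d = −½ ln(1 − 2P − Q) − ¼ ln(1 − 2Q).
1 − 2P − Q = 0.428571, giving −½ ln(0.428571) = 0.423649.
1 − 2Q = 0.542858, giving −¼ ln(0.542858) = 0.152727.
d = 0.423649 + 0.152727 = 0.576376.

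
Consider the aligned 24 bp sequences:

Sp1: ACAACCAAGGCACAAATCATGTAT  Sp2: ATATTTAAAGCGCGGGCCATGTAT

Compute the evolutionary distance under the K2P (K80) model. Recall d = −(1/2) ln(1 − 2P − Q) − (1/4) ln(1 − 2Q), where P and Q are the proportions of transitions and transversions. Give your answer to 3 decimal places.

0.806

Of 24 sites, 9 differences are transitions and 1 are transversions, so P = 9/24 = 0.375 and Q = 1/24 ≈ 0.041667.
Under the Kimura two-parameter model, d = −½ ln(1 − 2P − Q) − ¼ ln(1 − 2Q).
1 − 2P − Q = 0.208333, giving −½ ln(0.208333) = 0.784309.
1 − 2Q = 0.916666, giving −¼ ln(0.916666) = 0.021753.
d = 0.784309 + 0.021753 = 0.806062.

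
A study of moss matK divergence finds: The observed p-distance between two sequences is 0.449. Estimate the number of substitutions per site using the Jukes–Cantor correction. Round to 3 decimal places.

d = −(3/4) ln(1 − 4p/3) = −0.75 ln(1 − 0.598667) = −0.75 ln(0.401333)
  = −0.75 × (-0.912964) = 0.684723 substitutions/site.

0.685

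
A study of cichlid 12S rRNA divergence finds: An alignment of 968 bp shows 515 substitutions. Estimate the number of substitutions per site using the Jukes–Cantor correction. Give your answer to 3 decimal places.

p = 515/968 ≈ 0.532025.
d = −(3/4) ln(1 − 4p/3) = −0.75 ln(1 − 0.709367) = −0.75 ln(0.290633)
  = −0.75 × (-1.235694) = 0.926771 substitutions/site.

0.927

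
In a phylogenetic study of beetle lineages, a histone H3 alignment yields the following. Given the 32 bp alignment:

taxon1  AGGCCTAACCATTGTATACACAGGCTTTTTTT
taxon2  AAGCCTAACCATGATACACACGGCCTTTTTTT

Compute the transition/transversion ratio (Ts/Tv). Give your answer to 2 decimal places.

2.00

Transitions are A↔G and C↔T; transversions are all other mismatches.
Transitions: 4. Transversions: 2.
R = 4/2 = 2.00.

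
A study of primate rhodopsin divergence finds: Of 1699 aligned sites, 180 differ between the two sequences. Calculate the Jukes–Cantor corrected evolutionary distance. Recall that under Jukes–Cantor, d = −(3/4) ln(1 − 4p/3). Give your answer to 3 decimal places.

p = 180/1699 ≈ 0.105945.
d = −(3/4) ln(1 − 4p/3) = −0.75 ln(1 − 0.14126) = −0.75 ln(0.85874)
  = −0.75 × (-0.152289) = 0.114217 substitutions/site.

0.114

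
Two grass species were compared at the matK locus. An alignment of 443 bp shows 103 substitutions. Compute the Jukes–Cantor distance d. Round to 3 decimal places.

0.278

p = 103/443 ≈ 0.232506.
d = −(3/4) ln(1 − 4p/3) = −0.75 ln(1 − 0.310008) = −0.75 ln(0.689992)
  = −0.75 × (-0.371075) = 0.278306 substitutions/site.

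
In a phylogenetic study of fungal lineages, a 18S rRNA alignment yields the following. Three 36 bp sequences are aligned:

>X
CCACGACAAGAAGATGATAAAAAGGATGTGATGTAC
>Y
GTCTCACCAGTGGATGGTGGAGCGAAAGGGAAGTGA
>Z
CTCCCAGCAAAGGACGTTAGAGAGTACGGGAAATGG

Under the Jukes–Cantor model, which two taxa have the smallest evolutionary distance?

Y and Z

X–Y: 19/36 differ, p = 0.528, d = 0.912.
X–Z: 18/36 differ, p = 0.500, d = 0.824.
Y–Z: 13/36 differ, p = 0.361, d = 0.493.
The smallest distance is between Y and Z.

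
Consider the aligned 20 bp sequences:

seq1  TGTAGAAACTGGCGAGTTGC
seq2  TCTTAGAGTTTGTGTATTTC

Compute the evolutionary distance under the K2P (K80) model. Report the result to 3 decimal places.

1.122

Of 20 sites, 6 differences are transitions and 5 are transversions, so P = 6/20 = 0.3 and Q = 5/20 = 0.25.
Under the Kimura two-parameter model, d = −½ ln(1 − 2P − Q) − ¼ ln(1 − 2Q).
1 − 2P − Q = 0.15, giving −½ ln(0.15) = 0.948560.
1 − 2Q = 0.5, giving −¼ ln(0.5) = 0.173287.
d = 0.948560 + 0.173287 = 1.121847.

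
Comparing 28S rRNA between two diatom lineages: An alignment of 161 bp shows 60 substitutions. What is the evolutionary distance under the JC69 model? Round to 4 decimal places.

p = 60/161 ≈ 0.372671.
d = −(3/4) ln(1 − 4p/3) = −0.75 ln(1 − 0.496895) = −0.75 ln(0.503105)
  = −0.75 × (-0.686956) = 0.515217 substitutions/site.

0.5152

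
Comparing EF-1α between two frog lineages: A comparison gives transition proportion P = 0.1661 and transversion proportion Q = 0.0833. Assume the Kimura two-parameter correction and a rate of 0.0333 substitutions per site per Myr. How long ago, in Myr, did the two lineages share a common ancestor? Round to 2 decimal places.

4.72

Under the Kimura two-parameter model, d = −½ ln(1 − 2P − Q) − ¼ ln(1 − 2Q).
1 − 2P − Q = 0.5845, giving −½ ln(0.5845) = 0.268499.
1 − 2Q = 0.8334, giving −¼ ln(0.8334) = 0.045560.
d = 0.268499 + 0.045560 = 0.314059.
Under a molecular clock d = 2μt, so t = d/(2μ) = 0.314059 / (2 × 0.0333) = 4.72 Myr.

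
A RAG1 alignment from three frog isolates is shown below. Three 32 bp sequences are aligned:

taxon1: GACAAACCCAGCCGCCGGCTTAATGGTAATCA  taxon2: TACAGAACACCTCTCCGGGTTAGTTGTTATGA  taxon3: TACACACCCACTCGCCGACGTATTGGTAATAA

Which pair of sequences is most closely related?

taxon1–taxon2: 13/32 differ, p = 0.406, d = 0.585.
taxon1–taxon3: 8/32 differ, p = 0.250, d = 0.304.
taxon2–taxon3: 12/32 differ, p = 0.375, d = 0.520.
The smallest distance is between taxon1 and taxon3.

taxon1 and taxon3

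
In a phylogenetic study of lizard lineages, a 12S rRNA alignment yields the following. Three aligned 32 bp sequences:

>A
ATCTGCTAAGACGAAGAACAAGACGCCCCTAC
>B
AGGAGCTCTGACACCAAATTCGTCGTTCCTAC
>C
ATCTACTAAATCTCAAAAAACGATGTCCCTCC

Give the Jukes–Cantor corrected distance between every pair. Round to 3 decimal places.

d(A,B) = 0.736, d(A,C) = 0.460, d(B,C) = 0.824

A–B: 15/32 sites differ → p = 0.46875, d = −0.75 ln(1 − 0.625) = 0.735622 ≈ 0.736.
A–C: 11/32 sites differ → p = 0.34375, d = −0.75 ln(1 − 0.458333) = 0.459828 ≈ 0.460.
B–C: 16/32 sites differ → p = 0.5, d = −0.75 ln(1 − 0.666667) = 0.823960 ≈ 0.824.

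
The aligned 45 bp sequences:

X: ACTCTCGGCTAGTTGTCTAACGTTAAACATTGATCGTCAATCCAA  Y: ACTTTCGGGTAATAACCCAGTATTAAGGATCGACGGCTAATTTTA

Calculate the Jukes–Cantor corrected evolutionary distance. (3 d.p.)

The sequences differ at 20 of 45 sites, so p = 20/45 ≈ 0.444444.
d = −(3/4) ln(1 − 4p/3) = −0.75 ln(1 − 0.592592) = −0.75 ln(0.407408)
  = −0.75 × (-0.897940) = 0.673455 substitutions/site.

0.673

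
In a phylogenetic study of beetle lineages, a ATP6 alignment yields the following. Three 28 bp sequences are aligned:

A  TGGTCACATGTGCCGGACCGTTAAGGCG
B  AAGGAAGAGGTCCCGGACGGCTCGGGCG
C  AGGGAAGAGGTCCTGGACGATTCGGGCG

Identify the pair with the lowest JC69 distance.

A–B: 11/28 differ, p = 0.393, d = 0.556.
A–C: 11/28 differ, p = 0.393, d = 0.556.
B–C: 4/28 differ, p = 0.143, d = 0.158.
The smallest distance is between B and C.

B and C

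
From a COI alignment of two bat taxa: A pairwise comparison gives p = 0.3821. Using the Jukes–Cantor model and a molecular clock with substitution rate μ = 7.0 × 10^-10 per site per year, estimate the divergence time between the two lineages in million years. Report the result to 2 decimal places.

d = −(3/4) ln(1 − 4p/3) = −0.75 ln(1 − 0.509467) = −0.75 ln(0.490533)
  = −0.75 × (-0.712263) = 0.534197 substitutions/site.
Under a molecular clock d = 2μt, so t = d/(2μ) = 0.534197 / (2 × 7.0 × 10^-10) = 381.57 million years.

381.57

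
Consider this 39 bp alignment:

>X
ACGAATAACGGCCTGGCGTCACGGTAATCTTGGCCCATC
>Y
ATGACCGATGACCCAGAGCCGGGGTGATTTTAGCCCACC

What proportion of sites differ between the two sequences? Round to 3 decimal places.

The sequences differ at 16 of 39 positions.
p = 16/39 = 0.410256… ≈ 0.410 (to 3 d.p.).

0.410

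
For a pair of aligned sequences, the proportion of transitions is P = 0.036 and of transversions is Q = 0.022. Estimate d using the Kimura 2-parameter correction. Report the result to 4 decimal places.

Under the Kimura two-parameter model, d = −½ ln(1 − 2P − Q) − ¼ ln(1 − 2Q).
1 − 2P − Q = 0.906, giving −½ ln(0.906) = 0.049358.
1 − 2Q = 0.956, giving −¼ ln(0.956) = 0.011249.
d = 0.049358 + 0.011249 = 0.060607.

0.0606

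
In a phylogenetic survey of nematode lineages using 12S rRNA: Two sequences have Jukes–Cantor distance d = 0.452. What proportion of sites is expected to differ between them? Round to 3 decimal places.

0.339

p = (3/4)(1 − e^(−4d/3)) = 0.75 × (1 − e^(-0.602667)) = 0.75 × (1 − 0.547350) = 0.339488.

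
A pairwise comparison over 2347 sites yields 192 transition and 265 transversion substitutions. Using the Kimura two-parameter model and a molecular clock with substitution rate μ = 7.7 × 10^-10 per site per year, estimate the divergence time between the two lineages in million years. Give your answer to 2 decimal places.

146.64

P = 192/2347 ≈ 0.081807 and Q = 265/2347 ≈ 0.11291.
Under the Kimura two-parameter model, d = −½ ln(1 − 2P − Q) − ¼ ln(1 − 2Q).
1 − 2P − Q = 0.723476, giving −½ ln(0.723476) = 0.161844.
1 − 2Q = 0.77418, giving −¼ ln(0.77418) = 0.063988.
d = 0.161844 + 0.063988 = 0.225832.
Under a molecular clock d = 2μt, so t = d/(2μ) = 0.225832 / (2 × 7.7 × 10^-10) = 146.64 million years.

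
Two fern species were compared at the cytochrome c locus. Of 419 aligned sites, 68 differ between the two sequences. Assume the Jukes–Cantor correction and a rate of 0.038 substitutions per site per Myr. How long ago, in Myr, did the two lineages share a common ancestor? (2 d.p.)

p = 68/419 ≈ 0.162291.
d = −(3/4) ln(1 − 4p/3) = −0.75 ln(1 − 0.216388) = −0.75 ln(0.783612)
  = −0.75 × (-0.243841) = 0.182881 substitutions/site.
Under a molecular clock d = 2μt, so t = d/(2μ) = 0.182881 / (2 × 0.038) = 2.41 Myr.

2.41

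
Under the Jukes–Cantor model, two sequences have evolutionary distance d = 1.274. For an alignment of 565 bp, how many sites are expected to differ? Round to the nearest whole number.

Invert JC69: p = (3/4)(1 − e^(−4d/3)) = 0.75 × (1 − e^(-1.698667)) = 0.75 × (1 − 0.182927) = 0.612805.
Expected differing sites = pL ≈ 0.612805 × 565 = 346.234825 ≈ 346.

346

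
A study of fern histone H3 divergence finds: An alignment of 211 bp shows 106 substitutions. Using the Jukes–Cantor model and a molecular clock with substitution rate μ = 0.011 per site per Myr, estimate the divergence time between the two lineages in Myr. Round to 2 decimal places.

p = 106/211 ≈ 0.50237.
d = −(3/4) ln(1 − 4p/3) = −0.75 ln(1 − 0.669827) = −0.75 ln(0.330173)
  = −0.75 × (-1.108139) = 0.831104 substitutions/site.
Under a molecular clock d = 2μt, so t = d/(2μ) = 0.831104 / (2 × 0.011) = 37.78 Myr.

37.78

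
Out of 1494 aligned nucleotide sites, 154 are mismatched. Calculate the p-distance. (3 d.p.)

p = 154/1494 = 0.103078… ≈ 0.103 (to 3 d.p.).

0.103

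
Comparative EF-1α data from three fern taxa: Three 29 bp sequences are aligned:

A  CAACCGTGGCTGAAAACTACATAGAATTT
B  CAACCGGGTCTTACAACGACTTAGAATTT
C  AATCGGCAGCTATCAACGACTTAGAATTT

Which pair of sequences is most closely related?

A–B: 6/29 differ, p = 0.207, d = 0.242.
A–C: 10/29 differ, p = 0.345, d = 0.462.
B–C: 8/29 differ, p = 0.276, d = 0.344.
The smallest distance is between A and B.

A and B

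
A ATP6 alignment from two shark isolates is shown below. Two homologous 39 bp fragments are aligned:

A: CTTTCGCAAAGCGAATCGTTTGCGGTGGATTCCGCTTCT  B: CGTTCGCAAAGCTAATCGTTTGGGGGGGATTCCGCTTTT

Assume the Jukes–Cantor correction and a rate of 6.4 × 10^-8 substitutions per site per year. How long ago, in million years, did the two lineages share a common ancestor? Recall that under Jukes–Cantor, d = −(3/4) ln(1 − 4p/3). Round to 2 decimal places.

1.10

The sequences differ at 5 of 39 sites (2, 13, 23, 26, 38), so p = 5/39 ≈ 0.128205.
d = −(3/4) ln(1 − 4p/3) = −0.75 ln(1 − 0.17094) = −0.75 ln(0.82906)
  = −0.75 × (-0.187463) = 0.140597 substitutions/site.
Under a molecular clock d = 2μt, so t = d/(2μ) = 0.140597 / (2 × 6.4 × 10^-8) = 1.10 million years.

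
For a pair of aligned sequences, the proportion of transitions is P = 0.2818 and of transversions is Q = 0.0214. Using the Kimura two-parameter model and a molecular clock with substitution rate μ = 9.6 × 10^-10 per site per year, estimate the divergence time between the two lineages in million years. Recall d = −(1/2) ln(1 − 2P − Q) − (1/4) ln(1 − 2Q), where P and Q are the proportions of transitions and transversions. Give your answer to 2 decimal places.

Under the Kimura two-parameter model, d = −½ ln(1 − 2P − Q) − ¼ ln(1 − 2Q).
1 − 2P − Q = 0.415, giving −½ ln(0.415) = 0.439738.
1 − 2Q = 0.9572, giving −¼ ln(0.9572) = 0.010936.
d = 0.439738 + 0.010936 = 0.450674.
Under a molecular clock d = 2μt, so t = d/(2μ) = 0.450674 / (2 × 9.6 × 10^-10) = 234.73 million years.

234.73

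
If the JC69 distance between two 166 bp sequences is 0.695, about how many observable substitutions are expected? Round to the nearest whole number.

75

Invert JC69: p = (3/4)(1 − e^(−4d/3)) = 0.75 × (1 − e^(-0.926667)) = 0.75 × (1 − 0.395871) = 0.453097.
Expected differing sites = pL ≈ 0.453097 × 166 = 75.214102 ≈ 75.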